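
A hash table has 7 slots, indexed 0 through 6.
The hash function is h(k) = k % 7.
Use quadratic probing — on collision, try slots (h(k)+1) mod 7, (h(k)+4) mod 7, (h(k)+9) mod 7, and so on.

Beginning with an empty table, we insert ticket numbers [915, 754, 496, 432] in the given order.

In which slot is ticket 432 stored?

915 hashes to 5; slot 5 is free -> place at 5.
754 hashes to 5; 5 taken -> place at 6.
496 hashes to 6; 6 taken -> place at 0.
432 hashes to 5; 5,6 taken -> place at 2.
Table: [496, ., 432, ., ., 915, 754]

2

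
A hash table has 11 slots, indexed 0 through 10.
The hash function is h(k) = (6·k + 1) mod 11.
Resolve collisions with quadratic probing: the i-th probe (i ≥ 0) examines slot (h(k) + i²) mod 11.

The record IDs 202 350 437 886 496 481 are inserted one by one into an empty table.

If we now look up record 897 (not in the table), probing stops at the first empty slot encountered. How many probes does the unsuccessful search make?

202: h=3 => slot 3
350: h=0 => slot 0
437: h=5 => slot 5
886: h=4 => slot 4
496: h=7 => slot 7
481: h=5, probe 5,6 => slot 6
Table: [350, —, —, 202, 886, 437, 481, 496, —, —, —]
Lookup 897: h=4, probe 4,5,8 → slot 8 empty, not found.

3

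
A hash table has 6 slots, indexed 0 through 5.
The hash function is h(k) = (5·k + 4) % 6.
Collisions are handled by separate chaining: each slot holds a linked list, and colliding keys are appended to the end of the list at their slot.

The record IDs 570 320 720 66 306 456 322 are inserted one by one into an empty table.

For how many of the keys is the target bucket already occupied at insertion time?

570 -> bucket 4
320 -> bucket 2
720 -> bucket 4 (collision)
66 -> bucket 4 (collision)
306 -> bucket 4 (collision)
456 -> bucket 4 (collision)
322 -> bucket 0
Final buckets:
0: 322
1: ∅
2: 320
3: ∅
4: 570 -> 720 -> 66 -> 306 -> 456
5: ∅

4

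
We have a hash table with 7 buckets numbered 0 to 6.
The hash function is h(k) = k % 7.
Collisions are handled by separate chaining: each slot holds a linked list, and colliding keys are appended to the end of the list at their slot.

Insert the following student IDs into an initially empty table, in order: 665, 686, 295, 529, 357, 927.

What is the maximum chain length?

3

Insert 665: h=0, bucket 0 empty -> new chain.
Insert 686: h=0, bucket 0 nonempty -> append to chain.
Insert 295: h=1, bucket 1 empty -> new chain.
Insert 529: h=4, bucket 4 empty -> new chain.
Insert 357: h=0, bucket 0 nonempty -> append to chain.
Insert 927: h=3, bucket 3 empty -> new chain.
Final buckets:
0: 665 -> 686 -> 357
1: 295
2: .
3: 927
4: 529
5: .
6: .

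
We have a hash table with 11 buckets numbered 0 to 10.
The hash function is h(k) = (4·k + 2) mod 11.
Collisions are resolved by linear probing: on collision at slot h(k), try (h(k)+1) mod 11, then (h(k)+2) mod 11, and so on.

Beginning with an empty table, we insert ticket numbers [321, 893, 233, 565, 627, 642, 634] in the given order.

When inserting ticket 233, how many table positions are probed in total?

321: h=10 → slot 10
893: h=10, probe 10,0 → slot 0
233: h=10, probe 10,0,1 → slot 1
565: h=7 → slot 7
627: h=2 → slot 2
642: h=7, probe 7,8 → slot 8
634: h=8, probe 8,9 → slot 9
Table: [893, 233, 627, _, _, _, _, 565, 642, 634, 321]

3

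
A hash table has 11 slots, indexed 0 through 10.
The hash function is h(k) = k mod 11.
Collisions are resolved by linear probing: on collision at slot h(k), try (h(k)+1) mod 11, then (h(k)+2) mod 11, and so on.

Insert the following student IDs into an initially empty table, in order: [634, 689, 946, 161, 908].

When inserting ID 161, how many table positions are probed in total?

3

634: h=7 → slot 7
689: h=7, probe 7,8 → slot 8
946: h=0 → slot 0
161: h=7, probe 7,8,9 → slot 9
908: h=6 → slot 6
Table: [946, -, -, -, -, -, 908, 634, 689, 161, -]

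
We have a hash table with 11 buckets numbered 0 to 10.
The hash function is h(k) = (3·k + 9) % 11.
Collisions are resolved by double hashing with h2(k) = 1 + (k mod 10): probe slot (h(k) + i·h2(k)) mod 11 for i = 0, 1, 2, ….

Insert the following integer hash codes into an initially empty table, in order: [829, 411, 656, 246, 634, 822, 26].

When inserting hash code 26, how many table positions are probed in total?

Insert 829: h=10, slot 10 empty -> index 10.
Insert 411: h=10, h2=2, slot 10 occupied -> index 1.
Insert 656: h=8, slot 8 empty -> index 8.
Insert 246: h=10, h2=7, slot 10 occupied -> index 6.
Insert 634: h=8, h2=5, slot 8 occupied -> index 2.
Insert 822: h=0, slot 0 empty -> index 0.
Insert 26: h=10, h2=7, slots 10,6,2 occupied -> index 9.
Table: [822, 411, 634, -, -, -, 246, -, 656, 26, 829]

4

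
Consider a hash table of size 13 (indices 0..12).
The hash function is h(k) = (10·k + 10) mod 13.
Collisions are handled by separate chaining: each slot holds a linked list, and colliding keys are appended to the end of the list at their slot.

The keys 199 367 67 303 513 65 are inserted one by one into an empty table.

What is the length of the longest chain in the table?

2

Insert 199: h=11, bucket 11 empty → new chain.
Insert 367: h=1, bucket 1 empty → new chain.
Insert 67: h=4, bucket 4 empty → new chain.
Insert 303: h=11, bucket 11 nonempty → append to chain.
Insert 513: h=5, bucket 5 empty → new chain.
Insert 65: h=10, bucket 10 empty → new chain.
Final buckets:
0: -
1: 367
2: -
3: -
4: 67
5: 513
6: -
7: -
8: -
9: -
10: 65
11: 199 -> 303
12: -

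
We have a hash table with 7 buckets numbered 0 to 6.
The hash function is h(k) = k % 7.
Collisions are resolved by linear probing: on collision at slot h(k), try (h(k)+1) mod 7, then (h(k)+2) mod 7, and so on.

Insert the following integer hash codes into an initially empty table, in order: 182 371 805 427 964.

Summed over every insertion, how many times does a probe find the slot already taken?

Insert 182: h=0, slot 0 empty -> index 0.
Insert 371: h=0, slot 0 occupied -> index 1.
Insert 805: h=0, slots 0,1 occupied -> index 2.
Insert 427: h=0, slots 0,1,2 occupied -> index 3.
Insert 964: h=5, slot 5 empty -> index 5.
Table: [182, 371, 805, 427, —, 964, —]

6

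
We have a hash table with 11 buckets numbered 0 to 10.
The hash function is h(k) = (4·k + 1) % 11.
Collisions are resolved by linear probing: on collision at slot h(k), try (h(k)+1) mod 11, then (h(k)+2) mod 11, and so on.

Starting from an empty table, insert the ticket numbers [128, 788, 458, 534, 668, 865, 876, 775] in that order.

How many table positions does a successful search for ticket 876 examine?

128 hashes to 7; slot 7 is free → place at 7.
788 hashes to 7; 7 taken → place at 8.
458 hashes to 7; 7,8 taken → place at 9.
534 hashes to 3; slot 3 is free → place at 3.
668 hashes to 0; slot 0 is free → place at 0.
865 hashes to 7; 7,8,9 taken → place at 10.
876 hashes to 7; 7,8,9,10,0 taken → place at 1.
775 hashes to 10; 10,0,1 taken → place at 2.
Table: [668, 876, 775, 534, —, —, —, 128, 788, 458, 865]
Lookup 876: h=7, probe 7,8,9,10,0,1 → found at 1.

6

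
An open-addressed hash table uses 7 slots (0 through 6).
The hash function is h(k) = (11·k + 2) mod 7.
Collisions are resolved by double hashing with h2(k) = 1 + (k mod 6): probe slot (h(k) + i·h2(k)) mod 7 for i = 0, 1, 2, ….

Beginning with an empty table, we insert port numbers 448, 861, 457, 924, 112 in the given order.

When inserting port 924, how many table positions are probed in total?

448 hashes to 2; slot 2 is free => place at 2.
861 hashes to 2, h2=4; 2 taken => place at 6.
457 hashes to 3; slot 3 is free => place at 3.
924 hashes to 2, h2=1; 2,3 taken => place at 4.
112 hashes to 2, h2=5; 2 taken => place at 0.
Table: [112, -, 448, 457, 924, -, 861]

3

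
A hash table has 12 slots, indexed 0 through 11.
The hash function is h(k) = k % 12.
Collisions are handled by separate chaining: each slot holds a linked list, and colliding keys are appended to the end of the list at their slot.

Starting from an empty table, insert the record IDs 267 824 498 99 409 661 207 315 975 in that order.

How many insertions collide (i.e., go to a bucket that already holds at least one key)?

Insert 267: h=3, bucket 3 empty -> new chain.
Insert 824: h=8, bucket 8 empty -> new chain.
Insert 498: h=6, bucket 6 empty -> new chain.
Insert 99: h=3, bucket 3 nonempty -> append to chain.
Insert 409: h=1, bucket 1 empty -> new chain.
Insert 661: h=1, bucket 1 nonempty -> append to chain.
Insert 207: h=3, bucket 3 nonempty -> append to chain.
Insert 315: h=3, bucket 3 nonempty -> append to chain.
Insert 975: h=3, bucket 3 nonempty -> append to chain.
Final buckets:
0: _
1: 409 -> 661
2: _
3: 267 -> 99 -> 207 -> 315 -> 975
4: _
5: _
6: 498
7: _
8: 824
9: _
10: _
11: _

5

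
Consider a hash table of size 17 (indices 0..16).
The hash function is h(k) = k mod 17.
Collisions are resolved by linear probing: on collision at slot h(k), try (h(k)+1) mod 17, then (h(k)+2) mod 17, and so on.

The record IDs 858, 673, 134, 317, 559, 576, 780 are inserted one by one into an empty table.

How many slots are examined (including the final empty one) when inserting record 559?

858: h=8 => slot 8
673: h=10 => slot 10
134: h=15 => slot 15
317: h=11 => slot 11
559: h=15, probe 15,16 => slot 16
576: h=15, probe 15,16,0 => slot 0
780: h=15, probe 15,16,0,1 => slot 1
Table: [576, 780, ∅, ∅, ∅, ∅, ∅, ∅, 858, ∅, 673, 317, ∅, ∅, ∅, 134, 559]

2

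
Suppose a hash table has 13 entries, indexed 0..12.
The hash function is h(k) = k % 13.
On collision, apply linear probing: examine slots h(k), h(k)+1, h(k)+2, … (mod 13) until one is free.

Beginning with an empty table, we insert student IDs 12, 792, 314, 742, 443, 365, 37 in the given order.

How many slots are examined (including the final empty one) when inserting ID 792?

2

12 hashes to 12; slot 12 is free => place at 12.
792 hashes to 12; 12 taken => place at 0.
314 hashes to 2; slot 2 is free => place at 2.
742 hashes to 1; slot 1 is free => place at 1.
443 hashes to 1; 1,2 taken => place at 3.
365 hashes to 1; 1,2,3 taken => place at 4.
37 hashes to 11; slot 11 is free => place at 11.
Table: [792, 742, 314, 443, 365, ∅, ∅, ∅, ∅, ∅, ∅, 37, 12]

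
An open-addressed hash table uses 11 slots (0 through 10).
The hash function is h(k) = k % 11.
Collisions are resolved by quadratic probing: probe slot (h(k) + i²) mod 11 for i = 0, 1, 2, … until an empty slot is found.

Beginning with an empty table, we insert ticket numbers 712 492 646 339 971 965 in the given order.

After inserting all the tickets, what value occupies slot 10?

339

Insert 712: h=8, slot 8 empty -> index 8.
Insert 492: h=8, slot 8 occupied -> index 9.
Insert 646: h=8, slots 8,9 occupied -> index 1.
Insert 339: h=9, slot 9 occupied -> index 10.
Insert 971: h=3, slot 3 empty -> index 3.
Insert 965: h=8, slots 8,9,1 occupied -> index 6.
Table: [-, 646, -, 971, -, -, 965, -, 712, 492, 339]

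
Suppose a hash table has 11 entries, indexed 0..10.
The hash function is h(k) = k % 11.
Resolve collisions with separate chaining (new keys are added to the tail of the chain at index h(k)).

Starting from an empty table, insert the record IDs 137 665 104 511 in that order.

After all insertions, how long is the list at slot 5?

4

Insert 137: h=5, bucket 5 empty -> new chain.
Insert 665: h=5, bucket 5 nonempty -> append to chain.
Insert 104: h=5, bucket 5 nonempty -> append to chain.
Insert 511: h=5, bucket 5 nonempty -> append to chain.
Final buckets:
0: .
1: .
2: .
3: .
4: .
5: 137 -> 665 -> 104 -> 511
6: .
7: .
8: .
9: .
10: .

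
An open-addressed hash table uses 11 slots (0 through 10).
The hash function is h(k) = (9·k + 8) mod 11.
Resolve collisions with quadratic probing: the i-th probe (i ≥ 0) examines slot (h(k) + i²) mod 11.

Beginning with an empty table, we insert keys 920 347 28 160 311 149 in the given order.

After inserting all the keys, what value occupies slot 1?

Insert 920: h=5, slot 5 empty -> index 5.
Insert 347: h=7, slot 7 empty -> index 7.
Insert 28: h=7, slot 7 occupied -> index 8.
Insert 160: h=7, slots 7,8 occupied -> index 0.
Insert 311: h=2, slot 2 empty -> index 2.
Insert 149: h=7, slots 7,8,0,5 occupied -> index 1.
Table: [160, 149, 311, —, —, 920, —, 347, 28, —, —]

149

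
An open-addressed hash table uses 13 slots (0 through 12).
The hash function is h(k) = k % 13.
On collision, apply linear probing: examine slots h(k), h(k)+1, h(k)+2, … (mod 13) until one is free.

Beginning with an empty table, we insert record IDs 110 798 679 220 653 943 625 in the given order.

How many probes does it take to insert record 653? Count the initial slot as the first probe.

110 hashes to 6; slot 6 is free -> place at 6.
798 hashes to 5; slot 5 is free -> place at 5.
679 hashes to 3; slot 3 is free -> place at 3.
220 hashes to 12; slot 12 is free -> place at 12.
653 hashes to 3; 3 taken -> place at 4.
943 hashes to 7; slot 7 is free -> place at 7.
625 hashes to 1; slot 1 is free -> place at 1.
Table: [_, 625, _, 679, 653, 798, 110, 943, _, _, _, _, 220]

2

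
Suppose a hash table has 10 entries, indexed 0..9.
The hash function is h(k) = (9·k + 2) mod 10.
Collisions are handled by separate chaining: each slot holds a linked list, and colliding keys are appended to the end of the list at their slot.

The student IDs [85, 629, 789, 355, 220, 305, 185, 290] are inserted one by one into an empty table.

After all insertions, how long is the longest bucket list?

4

Insert 85: h=7, bucket 7 empty → new chain.
Insert 629: h=3, bucket 3 empty → new chain.
Insert 789: h=3, bucket 3 nonempty → append to chain.
Insert 355: h=7, bucket 7 nonempty → append to chain.
Insert 220: h=2, bucket 2 empty → new chain.
Insert 305: h=7, bucket 7 nonempty → append to chain.
Insert 185: h=7, bucket 7 nonempty → append to chain.
Insert 290: h=2, bucket 2 nonempty → append to chain.
Final buckets:
0: _
1: _
2: 220 -> 290
3: 629 -> 789
4: _
5: _
6: _
7: 85 -> 355 -> 305 -> 185
8: _
9: _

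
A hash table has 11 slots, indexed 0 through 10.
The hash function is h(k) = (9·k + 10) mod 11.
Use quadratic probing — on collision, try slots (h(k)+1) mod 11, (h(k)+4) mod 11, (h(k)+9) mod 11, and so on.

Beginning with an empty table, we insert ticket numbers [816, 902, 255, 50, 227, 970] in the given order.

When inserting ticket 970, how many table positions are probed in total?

4

816 hashes to 6; slot 6 is free → place at 6.
902 hashes to 10; slot 10 is free → place at 10.
255 hashes to 6; 6 taken → place at 7.
50 hashes to 9; slot 9 is free → place at 9.
227 hashes to 7; 7 taken → place at 8.
970 hashes to 6; 6,7,10 taken → place at 4.
Table: [-, -, -, -, 970, -, 816, 255, 227, 50, 902]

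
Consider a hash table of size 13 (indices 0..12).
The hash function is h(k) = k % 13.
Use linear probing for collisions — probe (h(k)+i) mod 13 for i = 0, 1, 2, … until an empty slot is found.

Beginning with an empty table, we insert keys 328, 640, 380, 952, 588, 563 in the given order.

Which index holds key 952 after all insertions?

6

328: h=3 → slot 3
640: h=3, probe 3,4 → slot 4
380: h=3, probe 3,4,5 → slot 5
952: h=3, probe 3,4,5,6 → slot 6
588: h=3, probe 3,4,5,6,7 → slot 7
563: h=4, probe 4,5,6,7,8 → slot 8
Table: [—, —, —, 328, 640, 380, 952, 588, 563, —, —, —, —]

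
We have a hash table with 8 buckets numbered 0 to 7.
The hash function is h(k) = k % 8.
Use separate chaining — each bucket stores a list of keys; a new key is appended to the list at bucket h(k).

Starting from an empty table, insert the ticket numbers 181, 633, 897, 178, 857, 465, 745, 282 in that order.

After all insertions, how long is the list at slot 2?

2

Insert 181: h=5, bucket 5 empty -> new chain.
Insert 633: h=1, bucket 1 empty -> new chain.
Insert 897: h=1, bucket 1 nonempty -> append to chain.
Insert 178: h=2, bucket 2 empty -> new chain.
Insert 857: h=1, bucket 1 nonempty -> append to chain.
Insert 465: h=1, bucket 1 nonempty -> append to chain.
Insert 745: h=1, bucket 1 nonempty -> append to chain.
Insert 282: h=2, bucket 2 nonempty -> append to chain.
Final buckets:
0: _
1: 633 -> 897 -> 857 -> 465 -> 745
2: 178 -> 282
3: _
4: _
5: 181
6: _
7: _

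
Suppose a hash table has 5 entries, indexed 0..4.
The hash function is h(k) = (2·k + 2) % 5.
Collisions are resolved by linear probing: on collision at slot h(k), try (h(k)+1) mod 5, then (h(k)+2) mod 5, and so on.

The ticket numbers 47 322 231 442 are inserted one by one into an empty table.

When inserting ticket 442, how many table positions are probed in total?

3

47: h=1 → slot 1
322: h=1, probe 1,2 → slot 2
231: h=4 → slot 4
442: h=1, probe 1,2,3 → slot 3
Table: [-, 47, 322, 442, 231]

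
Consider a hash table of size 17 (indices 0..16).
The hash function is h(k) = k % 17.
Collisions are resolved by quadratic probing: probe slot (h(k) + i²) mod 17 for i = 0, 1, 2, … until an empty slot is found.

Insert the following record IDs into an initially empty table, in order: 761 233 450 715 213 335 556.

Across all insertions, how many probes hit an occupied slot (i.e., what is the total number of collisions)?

Insert 761: h=13, slot 13 empty => index 13.
Insert 233: h=12, slot 12 empty => index 12.
Insert 450: h=8, slot 8 empty => index 8.
Insert 715: h=1, slot 1 empty => index 1.
Insert 213: h=9, slot 9 empty => index 9.
Insert 335: h=12, slots 12,13 occupied => index 16.
Insert 556: h=12, slots 12,13,16 occupied => index 4.
Table: [-, 715, -, -, 556, -, -, -, 450, 213, -, -, 233, 761, -, -, 335]

5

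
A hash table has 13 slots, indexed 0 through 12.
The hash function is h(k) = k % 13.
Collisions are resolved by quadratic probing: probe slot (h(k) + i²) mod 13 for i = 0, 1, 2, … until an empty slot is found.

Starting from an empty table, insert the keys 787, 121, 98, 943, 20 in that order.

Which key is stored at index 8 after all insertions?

98

Insert 787: h=7, slot 7 empty -> index 7.
Insert 121: h=4, slot 4 empty -> index 4.
Insert 98: h=7, slot 7 occupied -> index 8.
Insert 943: h=7, slots 7,8 occupied -> index 11.
Insert 20: h=7, slots 7,8,11 occupied -> index 3.
Table: [., ., ., 20, 121, ., ., 787, 98, ., ., 943, .]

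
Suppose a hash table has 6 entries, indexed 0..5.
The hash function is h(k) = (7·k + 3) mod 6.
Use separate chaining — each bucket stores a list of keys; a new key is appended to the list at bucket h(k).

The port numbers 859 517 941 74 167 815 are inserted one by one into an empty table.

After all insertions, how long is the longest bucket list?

859 → bucket 4
517 → bucket 4 (collision)
941 → bucket 2
74 → bucket 5
167 → bucket 2 (collision)
815 → bucket 2 (collision)
Final buckets:
0: —
1: —
2: 941 -> 167 -> 815
3: —
4: 859 -> 517
5: 74

3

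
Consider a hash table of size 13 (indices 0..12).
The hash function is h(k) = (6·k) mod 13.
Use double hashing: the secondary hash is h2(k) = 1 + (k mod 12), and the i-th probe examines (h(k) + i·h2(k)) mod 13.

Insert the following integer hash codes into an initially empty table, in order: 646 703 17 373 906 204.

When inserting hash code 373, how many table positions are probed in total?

2

646: h=2 -> slot 2
703: h=6 -> slot 6
17: h=11 -> slot 11
373: h=2, h2=2, probe 2,4 -> slot 4
906: h=2, h2=7, probe 2,9 -> slot 9
204: h=2, h2=1, probe 2,3 -> slot 3
Table: [., ., 646, 204, 373, ., 703, ., ., 906, ., 17, .]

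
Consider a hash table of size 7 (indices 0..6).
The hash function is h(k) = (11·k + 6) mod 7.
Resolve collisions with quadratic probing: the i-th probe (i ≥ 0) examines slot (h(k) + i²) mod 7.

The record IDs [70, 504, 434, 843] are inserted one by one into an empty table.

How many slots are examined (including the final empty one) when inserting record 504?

2

Insert 70: h=6, slot 6 empty → index 6.
Insert 504: h=6, slot 6 occupied → index 0.
Insert 434: h=6, slots 6,0 occupied → index 3.
Insert 843: h=4, slot 4 empty → index 4.
Table: [504, ., ., 434, 843, ., 70]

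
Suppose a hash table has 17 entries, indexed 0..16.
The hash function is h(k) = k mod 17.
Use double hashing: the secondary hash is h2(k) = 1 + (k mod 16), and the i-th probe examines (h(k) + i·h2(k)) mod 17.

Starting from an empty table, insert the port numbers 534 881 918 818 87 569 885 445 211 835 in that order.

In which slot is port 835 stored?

6

534: h=7 => slot 7
881: h=14 => slot 14
918: h=0 => slot 0
818: h=2 => slot 2
87: h=2, h2=8, probe 2,10 => slot 10
569: h=8 => slot 8
885: h=1 => slot 1
445: h=3 => slot 3
211: h=7, h2=4, probe 7,11 => slot 11
835: h=2, h2=4, probe 2,6 => slot 6
Table: [918, 885, 818, 445, ., ., 835, 534, 569, ., 87, 211, ., ., 881, ., .]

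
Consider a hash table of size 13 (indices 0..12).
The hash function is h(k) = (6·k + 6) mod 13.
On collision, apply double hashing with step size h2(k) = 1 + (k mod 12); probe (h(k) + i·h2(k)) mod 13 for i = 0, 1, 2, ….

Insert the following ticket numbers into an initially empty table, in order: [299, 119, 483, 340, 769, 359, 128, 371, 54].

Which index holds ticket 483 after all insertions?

9

299: h=6 -> slot 6
119: h=5 -> slot 5
483: h=5, h2=4, probe 5,9 -> slot 9
340: h=5, h2=5, probe 5,10 -> slot 10
769: h=5, h2=2, probe 5,7 -> slot 7
359: h=2 -> slot 2
128: h=7, h2=9, probe 7,3 -> slot 3
371: h=9, h2=12, probe 9,8 -> slot 8
54: h=5, h2=7, probe 5,12 -> slot 12
Table: [-, -, 359, 128, -, 119, 299, 769, 371, 483, 340, -, 54]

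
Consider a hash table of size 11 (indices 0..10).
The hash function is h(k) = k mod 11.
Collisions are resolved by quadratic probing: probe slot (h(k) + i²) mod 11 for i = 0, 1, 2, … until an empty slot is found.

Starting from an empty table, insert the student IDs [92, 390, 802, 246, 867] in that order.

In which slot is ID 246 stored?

8

92 hashes to 4; slot 4 is free -> place at 4.
390 hashes to 5; slot 5 is free -> place at 5.
802 hashes to 10; slot 10 is free -> place at 10.
246 hashes to 4; 4,5 taken -> place at 8.
867 hashes to 9; slot 9 is free -> place at 9.
Table: [-, -, -, -, 92, 390, -, -, 246, 867, 802]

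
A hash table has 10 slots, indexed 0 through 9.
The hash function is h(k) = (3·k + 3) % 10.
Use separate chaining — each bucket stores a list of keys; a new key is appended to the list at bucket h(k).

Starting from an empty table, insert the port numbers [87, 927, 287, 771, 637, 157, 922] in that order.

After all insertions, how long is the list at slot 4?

87 → bucket 4
927 → bucket 4 (collision)
287 → bucket 4 (collision)
771 → bucket 6
637 → bucket 4 (collision)
157 → bucket 4 (collision)
922 → bucket 9
Final buckets:
0: -
1: -
2: -
3: -
4: 87 -> 927 -> 287 -> 637 -> 157
5: -
6: 771
7: -
8: -
9: 922

5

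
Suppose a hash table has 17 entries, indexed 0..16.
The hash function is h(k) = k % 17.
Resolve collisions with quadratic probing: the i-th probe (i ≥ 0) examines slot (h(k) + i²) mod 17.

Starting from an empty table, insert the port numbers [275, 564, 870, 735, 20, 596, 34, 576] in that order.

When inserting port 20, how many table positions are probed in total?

4

275 hashes to 3; slot 3 is free => place at 3.
564 hashes to 3; 3 taken => place at 4.
870 hashes to 3; 3,4 taken => place at 7.
735 hashes to 4; 4 taken => place at 5.
20 hashes to 3; 3,4,7 taken => place at 12.
596 hashes to 1; slot 1 is free => place at 1.
34 hashes to 0; slot 0 is free => place at 0.
576 hashes to 15; slot 15 is free => place at 15.
Table: [34, 596, ∅, 275, 564, 735, ∅, 870, ∅, ∅, ∅, ∅, 20, ∅, ∅, 576, ∅]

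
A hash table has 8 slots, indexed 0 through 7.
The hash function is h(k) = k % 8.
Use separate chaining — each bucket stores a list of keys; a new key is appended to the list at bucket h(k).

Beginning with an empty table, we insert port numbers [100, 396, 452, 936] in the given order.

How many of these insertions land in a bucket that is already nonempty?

2

Insert 100: h=4, bucket 4 empty -> new chain.
Insert 396: h=4, bucket 4 nonempty -> append to chain.
Insert 452: h=4, bucket 4 nonempty -> append to chain.
Insert 936: h=0, bucket 0 empty -> new chain.
Final buckets:
0: 936
1: .
2: .
3: .
4: 100 -> 396 -> 452
5: .
6: .
7: .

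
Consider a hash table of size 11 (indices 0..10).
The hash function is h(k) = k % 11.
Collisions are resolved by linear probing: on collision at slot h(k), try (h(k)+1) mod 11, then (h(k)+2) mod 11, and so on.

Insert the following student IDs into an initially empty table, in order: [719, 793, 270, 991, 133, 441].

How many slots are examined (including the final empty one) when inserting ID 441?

5

719: h=4 -> slot 4
793: h=1 -> slot 1
270: h=6 -> slot 6
991: h=1, probe 1,2 -> slot 2
133: h=1, probe 1,2,3 -> slot 3
441: h=1, probe 1,2,3,4,5 -> slot 5
Table: [—, 793, 991, 133, 719, 441, 270, —, —, —, —]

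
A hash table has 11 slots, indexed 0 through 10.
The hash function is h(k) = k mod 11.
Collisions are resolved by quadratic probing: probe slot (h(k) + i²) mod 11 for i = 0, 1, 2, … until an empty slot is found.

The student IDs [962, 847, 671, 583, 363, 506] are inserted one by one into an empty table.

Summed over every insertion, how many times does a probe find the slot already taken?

11

Insert 962: h=5, slot 5 empty => index 5.
Insert 847: h=0, slot 0 empty => index 0.
Insert 671: h=0, slot 0 occupied => index 1.
Insert 583: h=0, slots 0,1 occupied => index 4.
Insert 363: h=0, slots 0,1,4 occupied => index 9.
Insert 506: h=0, slots 0,1,4,9,5 occupied => index 3.
Table: [847, 671, _, 506, 583, 962, _, _, _, 363, _]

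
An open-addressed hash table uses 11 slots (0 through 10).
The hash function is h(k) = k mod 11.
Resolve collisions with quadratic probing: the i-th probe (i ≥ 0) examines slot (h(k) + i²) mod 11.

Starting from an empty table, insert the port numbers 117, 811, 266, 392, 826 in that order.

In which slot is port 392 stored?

Insert 117: h=7, slot 7 empty → index 7.
Insert 811: h=8, slot 8 empty → index 8.
Insert 266: h=2, slot 2 empty → index 2.
Insert 392: h=7, slots 7,8 occupied → index 0.
Insert 826: h=1, slot 1 empty → index 1.
Table: [392, 826, 266, ∅, ∅, ∅, ∅, 117, 811, ∅, ∅]

0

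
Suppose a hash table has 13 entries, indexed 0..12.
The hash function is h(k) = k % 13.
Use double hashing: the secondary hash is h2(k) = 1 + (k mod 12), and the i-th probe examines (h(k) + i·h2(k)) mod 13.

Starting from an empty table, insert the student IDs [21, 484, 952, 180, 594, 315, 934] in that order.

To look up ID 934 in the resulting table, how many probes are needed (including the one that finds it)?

21: h=8 => slot 8
484: h=3 => slot 3
952: h=3, h2=5, probe 3,8,0 => slot 0
180: h=11 => slot 11
594: h=9 => slot 9
315: h=3, h2=4, probe 3,7 => slot 7
934: h=11, h2=11, probe 11,9,7,5 => slot 5
Table: [952, ., ., 484, ., 934, ., 315, 21, 594, ., 180, .]
Lookup 934: h=11, h2=11, probe 11,9,7,5 → found at 5.

4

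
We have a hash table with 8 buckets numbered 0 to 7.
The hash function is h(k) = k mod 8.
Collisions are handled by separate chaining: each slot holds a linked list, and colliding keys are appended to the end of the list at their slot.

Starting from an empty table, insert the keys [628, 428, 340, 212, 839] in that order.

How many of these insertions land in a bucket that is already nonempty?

3

628 → bucket 4
428 → bucket 4 (collision)
340 → bucket 4 (collision)
212 → bucket 4 (collision)
839 → bucket 7
Final buckets:
0: .
1: .
2: .
3: .
4: 628 -> 428 -> 340 -> 212
5: .
6: .
7: 839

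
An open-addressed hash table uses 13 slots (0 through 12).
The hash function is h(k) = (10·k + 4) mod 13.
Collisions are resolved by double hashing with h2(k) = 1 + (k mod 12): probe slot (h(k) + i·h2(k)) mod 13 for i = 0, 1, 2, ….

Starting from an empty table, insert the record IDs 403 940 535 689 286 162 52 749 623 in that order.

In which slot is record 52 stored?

403 hashes to 4; slot 4 is free → place at 4.
940 hashes to 5; slot 5 is free → place at 5.
535 hashes to 11; slot 11 is free → place at 11.
689 hashes to 4, h2=6; 4 taken → place at 10.
286 hashes to 4, h2=11; 4 taken → place at 2.
162 hashes to 12; slot 12 is free → place at 12.
52 hashes to 4, h2=5; 4 taken → place at 9.
749 hashes to 6; slot 6 is free → place at 6.
623 hashes to 7; slot 7 is free → place at 7.
Table: [., ., 286, ., 403, 940, 749, 623, ., 52, 689, 535, 162]

9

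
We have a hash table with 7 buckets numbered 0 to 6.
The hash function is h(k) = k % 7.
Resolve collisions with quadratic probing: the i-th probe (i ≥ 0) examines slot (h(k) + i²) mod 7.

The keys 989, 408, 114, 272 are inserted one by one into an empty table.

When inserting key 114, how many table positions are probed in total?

989: h=2 -> slot 2
408: h=2, probe 2,3 -> slot 3
114: h=2, probe 2,3,6 -> slot 6
272: h=6, probe 6,0 -> slot 0
Table: [272, -, 989, 408, -, -, 114]

3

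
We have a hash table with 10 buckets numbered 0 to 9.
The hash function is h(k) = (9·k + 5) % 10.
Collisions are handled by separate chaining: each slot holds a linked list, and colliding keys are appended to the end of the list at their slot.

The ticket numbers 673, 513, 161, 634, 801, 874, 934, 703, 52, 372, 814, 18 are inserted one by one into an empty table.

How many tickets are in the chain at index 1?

4

673 -> bucket 2
513 -> bucket 2 (collision)
161 -> bucket 4
634 -> bucket 1
801 -> bucket 4 (collision)
874 -> bucket 1 (collision)
934 -> bucket 1 (collision)
703 -> bucket 2 (collision)
52 -> bucket 3
372 -> bucket 3 (collision)
814 -> bucket 1 (collision)
18 -> bucket 7
Final buckets:
0: —
1: 634 -> 874 -> 934 -> 814
2: 673 -> 513 -> 703
3: 52 -> 372
4: 161 -> 801
5: —
6: —
7: 18
8: —
9: —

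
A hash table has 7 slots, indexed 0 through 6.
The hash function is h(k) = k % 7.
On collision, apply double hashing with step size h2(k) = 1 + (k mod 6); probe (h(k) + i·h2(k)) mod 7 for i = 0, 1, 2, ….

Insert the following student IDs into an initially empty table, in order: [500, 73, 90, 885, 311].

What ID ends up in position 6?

500 hashes to 3; slot 3 is free -> place at 3.
73 hashes to 3, h2=2; 3 taken -> place at 5.
90 hashes to 6; slot 6 is free -> place at 6.
885 hashes to 3, h2=4; 3 taken -> place at 0.
311 hashes to 3, h2=6; 3 taken -> place at 2.
Table: [885, _, 311, 500, _, 73, 90]

90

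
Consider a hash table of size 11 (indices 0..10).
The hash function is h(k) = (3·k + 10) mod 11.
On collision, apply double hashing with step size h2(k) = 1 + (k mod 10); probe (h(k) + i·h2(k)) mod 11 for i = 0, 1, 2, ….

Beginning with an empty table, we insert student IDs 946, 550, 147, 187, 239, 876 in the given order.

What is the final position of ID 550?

Insert 946: h=10, slot 10 empty => index 10.
Insert 550: h=10, h2=1, slot 10 occupied => index 0.
Insert 147: h=0, h2=8, slot 0 occupied => index 8.
Insert 187: h=10, h2=8, slot 10 occupied => index 7.
Insert 239: h=1, slot 1 empty => index 1.
Insert 876: h=9, slot 9 empty => index 9.
Table: [550, 239, ., ., ., ., ., 187, 147, 876, 946]

0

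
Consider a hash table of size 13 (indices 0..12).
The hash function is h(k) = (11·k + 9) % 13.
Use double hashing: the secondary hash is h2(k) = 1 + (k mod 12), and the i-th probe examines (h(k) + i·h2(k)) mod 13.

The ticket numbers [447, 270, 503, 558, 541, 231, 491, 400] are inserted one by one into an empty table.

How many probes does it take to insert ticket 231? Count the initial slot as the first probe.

3

447: h=12 → slot 12
270: h=2 → slot 2
503: h=4 → slot 4
558: h=11 → slot 11
541: h=6 → slot 6
231: h=2, h2=4, probe 2,6,10 → slot 10
491: h=2, h2=12, probe 2,1 → slot 1
400: h=2, h2=5, probe 2,7 → slot 7
Table: [., 491, 270, ., 503, ., 541, 400, ., ., 231, 558, 447]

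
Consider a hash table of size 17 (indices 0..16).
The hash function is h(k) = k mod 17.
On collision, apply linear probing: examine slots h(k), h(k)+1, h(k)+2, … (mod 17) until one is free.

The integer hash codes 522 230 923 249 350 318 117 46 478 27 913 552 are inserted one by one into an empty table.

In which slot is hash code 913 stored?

522 hashes to 12; slot 12 is free => place at 12.
230 hashes to 9; slot 9 is free => place at 9.
923 hashes to 5; slot 5 is free => place at 5.
249 hashes to 11; slot 11 is free => place at 11.
350 hashes to 10; slot 10 is free => place at 10.
318 hashes to 12; 12 taken => place at 13.
117 hashes to 15; slot 15 is free => place at 15.
46 hashes to 12; 12,13 taken => place at 14.
478 hashes to 2; slot 2 is free => place at 2.
27 hashes to 10; 10,11,12,13,14,15 taken => place at 16.
913 hashes to 12; 12,13,14,15,16 taken => place at 0.
552 hashes to 8; slot 8 is free => place at 8.
Table: [913, —, 478, —, —, 923, —, —, 552, 230, 350, 249, 522, 318, 46, 117, 27]

0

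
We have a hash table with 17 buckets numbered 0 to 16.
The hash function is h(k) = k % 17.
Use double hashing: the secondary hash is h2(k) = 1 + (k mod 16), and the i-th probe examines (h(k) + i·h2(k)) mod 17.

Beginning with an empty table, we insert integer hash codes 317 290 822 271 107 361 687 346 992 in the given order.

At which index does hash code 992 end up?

8

Insert 317: h=11, slot 11 empty -> index 11.
Insert 290: h=1, slot 1 empty -> index 1.
Insert 822: h=6, slot 6 empty -> index 6.
Insert 271: h=16, slot 16 empty -> index 16.
Insert 107: h=5, slot 5 empty -> index 5.
Insert 361: h=4, slot 4 empty -> index 4.
Insert 687: h=7, slot 7 empty -> index 7.
Insert 346: h=6, h2=11, slot 6 occupied -> index 0.
Insert 992: h=6, h2=1, slots 6,7 occupied -> index 8.
Table: [346, 290, -, -, 361, 107, 822, 687, 992, -, -, 317, -, -, -, -, 271]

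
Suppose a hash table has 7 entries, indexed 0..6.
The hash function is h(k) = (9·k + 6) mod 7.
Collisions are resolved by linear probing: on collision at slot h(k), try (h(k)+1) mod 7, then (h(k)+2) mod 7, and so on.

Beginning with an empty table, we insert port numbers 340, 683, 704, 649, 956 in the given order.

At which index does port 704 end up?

2

Insert 340: h=0, slot 0 empty → index 0.
Insert 683: h=0, slot 0 occupied → index 1.
Insert 704: h=0, slots 0,1 occupied → index 2.
Insert 649: h=2, slot 2 occupied → index 3.
Insert 956: h=0, slots 0,1,2,3 occupied → index 4.
Table: [340, 683, 704, 649, 956, -, -]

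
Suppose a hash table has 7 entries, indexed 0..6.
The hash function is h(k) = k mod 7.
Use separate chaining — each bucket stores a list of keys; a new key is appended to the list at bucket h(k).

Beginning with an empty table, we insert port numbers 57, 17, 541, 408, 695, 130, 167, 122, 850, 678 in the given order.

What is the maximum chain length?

Insert 57: h=1, bucket 1 empty -> new chain.
Insert 17: h=3, bucket 3 empty -> new chain.
Insert 541: h=2, bucket 2 empty -> new chain.
Insert 408: h=2, bucket 2 nonempty -> append to chain.
Insert 695: h=2, bucket 2 nonempty -> append to chain.
Insert 130: h=4, bucket 4 empty -> new chain.
Insert 167: h=6, bucket 6 empty -> new chain.
Insert 122: h=3, bucket 3 nonempty -> append to chain.
Insert 850: h=3, bucket 3 nonempty -> append to chain.
Insert 678: h=6, bucket 6 nonempty -> append to chain.
Final buckets:
0: _
1: 57
2: 541 -> 408 -> 695
3: 17 -> 122 -> 850
4: 130
5: _
6: 167 -> 678

3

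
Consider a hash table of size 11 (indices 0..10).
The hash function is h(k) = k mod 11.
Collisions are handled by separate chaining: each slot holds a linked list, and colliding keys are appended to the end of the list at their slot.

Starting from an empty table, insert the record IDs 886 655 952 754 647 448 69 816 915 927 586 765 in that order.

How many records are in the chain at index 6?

5

886 -> bucket 6
655 -> bucket 6 (collision)
952 -> bucket 6 (collision)
754 -> bucket 6 (collision)
647 -> bucket 9
448 -> bucket 8
69 -> bucket 3
816 -> bucket 2
915 -> bucket 2 (collision)
927 -> bucket 3 (collision)
586 -> bucket 3 (collision)
765 -> bucket 6 (collision)
Final buckets:
0: -
1: -
2: 816 -> 915
3: 69 -> 927 -> 586
4: -
5: -
6: 886 -> 655 -> 952 -> 754 -> 765
7: -
8: 448
9: 647
10: -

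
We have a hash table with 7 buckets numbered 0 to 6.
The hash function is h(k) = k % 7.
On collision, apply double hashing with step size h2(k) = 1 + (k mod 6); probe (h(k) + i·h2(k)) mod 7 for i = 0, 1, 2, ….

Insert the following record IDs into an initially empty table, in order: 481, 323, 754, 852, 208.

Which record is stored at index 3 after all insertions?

754

481: h=5 → slot 5
323: h=1 → slot 1
754: h=5, h2=5, probe 5,3 → slot 3
852: h=5, h2=1, probe 5,6 → slot 6
208: h=5, h2=5, probe 5,3,1,6,4 → slot 4
Table: [-, 323, -, 754, 208, 481, 852]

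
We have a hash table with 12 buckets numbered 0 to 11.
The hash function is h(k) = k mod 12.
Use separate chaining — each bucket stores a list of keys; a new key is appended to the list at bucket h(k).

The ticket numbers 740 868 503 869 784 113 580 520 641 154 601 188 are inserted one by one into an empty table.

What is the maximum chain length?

Insert 740: h=8, bucket 8 empty -> new chain.
Insert 868: h=4, bucket 4 empty -> new chain.
Insert 503: h=11, bucket 11 empty -> new chain.
Insert 869: h=5, bucket 5 empty -> new chain.
Insert 784: h=4, bucket 4 nonempty -> append to chain.
Insert 113: h=5, bucket 5 nonempty -> append to chain.
Insert 580: h=4, bucket 4 nonempty -> append to chain.
Insert 520: h=4, bucket 4 nonempty -> append to chain.
Insert 641: h=5, bucket 5 nonempty -> append to chain.
Insert 154: h=10, bucket 10 empty -> new chain.
Insert 601: h=1, bucket 1 empty -> new chain.
Insert 188: h=8, bucket 8 nonempty -> append to chain.
Final buckets:
0: -
1: 601
2: -
3: -
4: 868 -> 784 -> 580 -> 520
5: 869 -> 113 -> 641
6: -
7: -
8: 740 -> 188
9: -
10: 154
11: 503

4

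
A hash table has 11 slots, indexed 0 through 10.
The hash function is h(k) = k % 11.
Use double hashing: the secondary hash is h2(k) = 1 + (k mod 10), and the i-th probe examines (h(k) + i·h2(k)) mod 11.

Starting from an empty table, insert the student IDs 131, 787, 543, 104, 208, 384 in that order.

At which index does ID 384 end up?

131: h=10 → slot 10
787: h=6 → slot 6
543: h=4 → slot 4
104: h=5 → slot 5
208: h=10, h2=9, probe 10,8 → slot 8
384: h=10, h2=5, probe 10,4,9 → slot 9
Table: [_, _, _, _, 543, 104, 787, _, 208, 384, 131]

9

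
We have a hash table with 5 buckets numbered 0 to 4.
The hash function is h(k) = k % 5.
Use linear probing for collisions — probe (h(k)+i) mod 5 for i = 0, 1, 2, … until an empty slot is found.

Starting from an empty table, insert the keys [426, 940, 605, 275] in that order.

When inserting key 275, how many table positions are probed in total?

4

426 hashes to 1; slot 1 is free -> place at 1.
940 hashes to 0; slot 0 is free -> place at 0.
605 hashes to 0; 0,1 taken -> place at 2.
275 hashes to 0; 0,1,2 taken -> place at 3.
Table: [940, 426, 605, 275, ∅]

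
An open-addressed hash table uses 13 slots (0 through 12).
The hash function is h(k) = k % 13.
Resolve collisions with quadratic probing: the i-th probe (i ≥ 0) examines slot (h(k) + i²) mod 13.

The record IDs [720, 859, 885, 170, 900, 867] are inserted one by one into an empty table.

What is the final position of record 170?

10

720 hashes to 5; slot 5 is free → place at 5.
859 hashes to 1; slot 1 is free → place at 1.
885 hashes to 1; 1 taken → place at 2.
170 hashes to 1; 1,2,5 taken → place at 10.
900 hashes to 3; slot 3 is free → place at 3.
867 hashes to 9; slot 9 is free → place at 9.
Table: [., 859, 885, 900, ., 720, ., ., ., 867, 170, ., .]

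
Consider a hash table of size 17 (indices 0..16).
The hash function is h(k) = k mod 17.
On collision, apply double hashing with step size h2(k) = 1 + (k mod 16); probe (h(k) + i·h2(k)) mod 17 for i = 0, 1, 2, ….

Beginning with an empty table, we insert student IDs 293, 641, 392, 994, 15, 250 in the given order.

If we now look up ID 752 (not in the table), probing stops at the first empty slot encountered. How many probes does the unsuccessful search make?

293: h=4 => slot 4
641: h=12 => slot 12
392: h=1 => slot 1
994: h=8 => slot 8
15: h=15 => slot 15
250: h=12, h2=11, probe 12,6 => slot 6
Table: [—, 392, —, —, 293, —, 250, —, 994, —, —, —, 641, —, —, 15, —]
Lookup 752: h=4, h2=1, probe 4,5 → slot 5 empty, not found.

2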